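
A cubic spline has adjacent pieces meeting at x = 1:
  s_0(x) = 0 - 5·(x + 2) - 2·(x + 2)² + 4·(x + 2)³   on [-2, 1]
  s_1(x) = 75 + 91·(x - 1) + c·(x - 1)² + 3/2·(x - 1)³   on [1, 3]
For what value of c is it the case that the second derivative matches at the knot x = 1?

34

s_0''(x) = -4 + 24·(x + 2), so s_0''(1) = 68. On the right, s_1''(1) = 2c, so c = 34.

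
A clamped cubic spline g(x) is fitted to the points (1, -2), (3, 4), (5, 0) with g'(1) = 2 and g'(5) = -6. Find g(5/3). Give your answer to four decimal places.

Let σ_i = g''(x_i). Step sizes h_i = 2, 2; slopes of the chords Δ_i = (y_(i+1) - y_i)/h_i = 3, -2.
  2·σ_0 + 8·σ_1 + 2·σ_2 = 6(Δ_1 - Δ_0) = -30
Clamped end conditions give two more equations: 2h_0·σ_0 + h_0·σ_1 = 6(Δ_0 - g'(1)) = 6 and h_1·σ_1 + 2h_1·σ_2 = 6(g'(5) - Δ_1) = -24.
Solving the tridiagonal system: σ_0 = 13/4, σ_1 = -7/2, σ_2 = -17/4.
On [1, 3], g(x) = -2 + 2·(x - 1) + 13/8·(x - 1)² - 9/16·(x - 1)³.
With (x - 1) = 2/3: g(5/3) = -1/9.

-0.1111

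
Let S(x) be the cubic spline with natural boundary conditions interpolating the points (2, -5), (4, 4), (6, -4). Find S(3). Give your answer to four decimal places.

1.0938

Write M_i for S''(x_i). With h_i = 2, 2 and divided differences Δ_i = 9/2, -4, the continuity of S' gives the tridiagonal system
  2·M_0 + 8·M_1 + 2·M_2 = 6(Δ_1 - Δ_0) = -51
Natural end conditions: M_0 = M_2 = 0.
Hence M_0 = 0, M_1 = -51/8, M_2 = 0.
On [2, 4], S(x) = -5 + 53/8·(x - 2) + 0·(x - 2)² - 17/32·(x - 2)³.
With (x - 2) = 1: S(3) = 35/32.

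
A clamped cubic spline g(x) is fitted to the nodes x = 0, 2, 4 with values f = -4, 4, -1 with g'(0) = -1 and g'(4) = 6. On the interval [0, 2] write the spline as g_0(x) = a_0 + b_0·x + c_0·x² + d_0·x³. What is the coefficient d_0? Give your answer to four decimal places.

Let M_i = g''(x_i). Step sizes h_i = 2, 2; slopes of the chords Δ_i = (y_(i+1) - y_i)/h_i = 4, -5/2.
  2·M_0 + 8·M_1 + 2·M_2 = 6(Δ_1 - Δ_0) = -39
Clamped end conditions give two more equations: 2h_0·M_0 + h_0·M_1 = 6(Δ_0 - g'(0)) = 30 and h_1·M_1 + 2h_1·M_2 = 6(g'(4) - Δ_1) = 51.
Forward elimination and back-substitution give M_0 = 113/8, M_1 = -53/4, M_2 = 155/8.
On [0, 2], with g_0(x) = a_0 + b_0·x + c_0·x² + d_0·x³: c_0 = M_0/2 = 113/16, d_0 = (M_1 - M_0)/(6h_0) = -73/32, b_0 = Δ_0 - h_0(2M_0 + M_1)/6 = -1.

-2.2813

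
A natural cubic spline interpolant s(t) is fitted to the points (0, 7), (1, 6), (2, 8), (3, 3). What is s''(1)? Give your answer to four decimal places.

7.6000

Write M_i for s''(x_i). With h_i = 1, 1, 1 and divided differences Δ_i = -1, 2, -5, the continuity of s' gives the tridiagonal system
  1·M_0 + 4·M_1 + 1·M_2 = 6(Δ_1 - Δ_0) = 18
  1·M_1 + 4·M_2 + 1·M_3 = 6(Δ_2 - Δ_1) = -42
Natural end conditions: M_0 = M_3 = 0.
Solving: M_0 = 0, M_1 = 38/5, M_2 = -62/5, M_3 = 0.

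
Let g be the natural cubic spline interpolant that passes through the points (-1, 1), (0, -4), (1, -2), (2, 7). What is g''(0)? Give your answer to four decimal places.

8.4000

Put M_i = g'' at the i-th knot. Here h = (1, 1, 1) and Δ = (-5, 2, 9), so the interior equations h_(i-1)·M_(i-1) + 2(h_(i-1)+h_i)·M_i + h_i·M_(i+1) = 6(Δ_i − Δ_(i-1)) read
  1·M_0 + 4·M_1 + 1·M_2 = 6(Δ_1 - Δ_0) = 42
  1·M_1 + 4·M_2 + 1·M_3 = 6(Δ_2 - Δ_1) = 42
Natural end conditions: M_0 = M_3 = 0.
Solving: M_0 = 0, M_1 = 42/5, M_2 = 42/5, M_3 = 0.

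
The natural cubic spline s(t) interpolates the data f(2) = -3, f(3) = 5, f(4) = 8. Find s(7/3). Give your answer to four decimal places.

Let M_i = s''(x_i). Step sizes h_i = 1, 1; slopes of the chords Δ_i = (y_(i+1) - y_i)/h_i = 8, 3.
  1·M_0 + 4·M_1 + 1·M_2 = 6(Δ_1 - Δ_0) = -30
Natural end conditions: M_0 = M_2 = 0.
Forward elimination and back-substitution give M_0 = 0, M_1 = -15/2, M_2 = 0.
On [2, 3], s(t) = -3 + 37/4·(t - 2) + 0·(t - 2)² - 5/4·(t - 2)³.
With (t - 2) = 1/3: s(7/3) = 1/27.

0.0370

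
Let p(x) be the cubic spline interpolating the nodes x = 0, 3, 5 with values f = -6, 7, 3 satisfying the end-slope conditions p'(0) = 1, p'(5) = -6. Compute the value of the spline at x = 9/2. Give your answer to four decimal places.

5.5375

Write M_i for p''(x_i). With h_i = 3, 2 and divided differences Δ_i = 13/3, -2, the continuity of p' gives the tridiagonal system
  3·M_0 + 10·M_1 + 2·M_2 = 6(Δ_1 - Δ_0) = -38
Clamped end conditions give two more equations: 2h_0·M_0 + h_0·M_1 = 6(Δ_0 - p'(0)) = 20 and h_1·M_1 + 2h_1·M_2 = 6(p'(5) - Δ_1) = -24.
Solving the tridiagonal system: M_0 = 86/15, M_1 = -24/5, M_2 = -18/5.
On [3, 5], p(x) = 7 + 12/5·(x - 3) - 12/5·(x - 3)² + 1/10·(x - 3)³.
With (x - 3) = 3/2: p(9/2) = 443/80.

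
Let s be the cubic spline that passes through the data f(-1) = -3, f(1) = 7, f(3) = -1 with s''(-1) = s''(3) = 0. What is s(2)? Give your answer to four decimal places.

With M_i denoting the second derivative at x_i, h_i = 2, 2, and Δ_i = (y_(i+1) − y_i)/h_i = 5, -4:
  2·M_0 + 8·M_1 + 2·M_2 = 6(Δ_1 - Δ_0) = -54
Natural end conditions: M_0 = M_2 = 0.
Forward elimination and back-substitution give M_0 = 0, M_1 = -27/4, M_2 = 0.
On [1, 3], s(x) = 7 + 1/2·(x - 1) - 27/8·(x - 1)² + 9/16·(x - 1)³.
With (x - 1) = 1: s(2) = 75/16.

4.6875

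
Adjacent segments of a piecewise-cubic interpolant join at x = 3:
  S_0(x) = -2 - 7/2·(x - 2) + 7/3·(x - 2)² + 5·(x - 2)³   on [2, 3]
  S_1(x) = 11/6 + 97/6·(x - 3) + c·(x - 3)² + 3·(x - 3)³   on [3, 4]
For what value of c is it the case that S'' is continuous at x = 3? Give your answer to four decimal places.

17.3333

S_0''(x) = 14/3 + 30·(x - 2), so S_0''(3) = 104/3. On the right, S_1''(3) = 2c, so c = 52/3.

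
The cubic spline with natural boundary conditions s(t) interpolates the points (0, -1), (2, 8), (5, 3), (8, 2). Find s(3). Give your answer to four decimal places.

Put M_i = s'' at the i-th knot. Here h = (2, 3, 3) and Δ = (9/2, -5/3, -1/3), so the interior equations h_(i-1)·M_(i-1) + 2(h_(i-1)+h_i)·M_i + h_i·M_(i+1) = 6(Δ_i − Δ_(i-1)) read
  2·M_0 + 10·M_1 + 3·M_2 = 6(Δ_1 - Δ_0) = -37
  3·M_1 + 12·M_2 + 3·M_3 = 6(Δ_2 - Δ_1) = 8
Natural end conditions: M_0 = M_3 = 0.
Hence M_0 = 0, M_1 = -156/37, M_2 = 191/111, M_3 = 0.
On [2, 5], s(t) = 8 + 125/74·(t - 2) - 78/37·(t - 2)² + 659/1998·(t - 2)³.
With (t - 2) = 1: s(3) = 7903/999.

7.9109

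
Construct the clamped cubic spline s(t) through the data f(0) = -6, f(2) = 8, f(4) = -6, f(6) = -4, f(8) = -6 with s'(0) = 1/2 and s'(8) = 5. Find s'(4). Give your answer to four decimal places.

-4.7500

With M_i denoting the second derivative at x_i, h_i = 2, 2, 2, 2, and Δ_i = (y_(i+1) − y_i)/h_i = 7, -7, 1, -1:
  2·M_0 + 8·M_1 + 2·M_2 = 6(Δ_1 - Δ_0) = -84
  2·M_1 + 8·M_2 + 2·M_3 = 6(Δ_2 - Δ_1) = 48
  2·M_2 + 8·M_3 + 2·M_4 = 6(Δ_3 - Δ_2) = -12
Clamped end conditions give two more equations: 2h_0·M_0 + h_0·M_1 = 6(Δ_0 - s'(0)) = 39 and h_3·M_3 + 2h_3·M_4 = 6(s'(8) - Δ_3) = 36.
Hence M_0 = 303/16, M_1 = -147/8, M_2 = 201/16, M_3 = -63/8, M_4 = 207/16.
On [4, 6], s'(t) = b_2 + 2c_2·(t - 4) + 3d_2·(t - 4)² with b_2 = Δ_2 - h_2(2M_2 + M_3)/6 = -19/4, c_2 = M_2/2 = 201/32, d_2 = (M_3 - M_2)/(6h_2) = -109/64. So s'(4) = -19/4.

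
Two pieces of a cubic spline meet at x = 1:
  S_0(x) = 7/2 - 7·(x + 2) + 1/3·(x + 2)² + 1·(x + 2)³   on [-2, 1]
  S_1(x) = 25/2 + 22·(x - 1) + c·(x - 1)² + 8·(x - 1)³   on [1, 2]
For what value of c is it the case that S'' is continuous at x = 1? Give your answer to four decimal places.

9.3333

S_0''(x) = 2/3 + 6·(x + 2), so S_0''(1) = 56/3. On the right, S_1''(1) = 2c, so c = 28/3.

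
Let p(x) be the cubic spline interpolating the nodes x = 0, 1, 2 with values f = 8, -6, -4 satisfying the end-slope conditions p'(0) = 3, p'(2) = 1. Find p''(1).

With m_i denoting the second derivative at x_i, h_i = 1, 1, and Δ_i = (y_(i+1) − y_i)/h_i = -14, 2:
  1·m_0 + 4·m_1 + 1·m_2 = 6(Δ_1 - Δ_0) = 96
Clamped end conditions give two more equations: 2h_0·m_0 + h_0·m_1 = 6(Δ_0 - p'(0)) = -102 and h_1·m_1 + 2h_1·m_2 = 6(p'(2) - Δ_1) = -6.
Solving: m_0 = -76, m_1 = 50, m_2 = -28.

50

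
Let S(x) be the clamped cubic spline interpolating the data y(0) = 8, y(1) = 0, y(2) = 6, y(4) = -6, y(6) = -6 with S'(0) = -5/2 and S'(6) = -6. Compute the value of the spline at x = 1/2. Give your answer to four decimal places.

3.9323

Write m_i for S''(x_i). With h_i = 1, 1, 2, 2 and divided differences Δ_i = -8, 6, -6, 0, the continuity of S' gives the tridiagonal system
  1·m_0 + 4·m_1 + 1·m_2 = 6(Δ_1 - Δ_0) = 84
  1·m_1 + 6·m_2 + 2·m_3 = 6(Δ_2 - Δ_1) = -72
  2·m_2 + 8·m_3 + 2·m_4 = 6(Δ_3 - Δ_2) = 36
Clamped end conditions give two more equations: 2h_0·m_0 + h_0·m_1 = 6(Δ_0 - S'(0)) = -33 and h_3·m_3 + 2h_3·m_4 = 6(S'(6) - Δ_3) = -36.
Hence m_0 = -409/12, m_1 = 211/6, m_2 = -271/12, m_3 = 85/6, m_4 = -193/12.
On [0, 1], S(x) = 8 - 5/2·x - 409/24·x² + 277/24·x³.
With x = 1/2: S(1/2) = 755/192.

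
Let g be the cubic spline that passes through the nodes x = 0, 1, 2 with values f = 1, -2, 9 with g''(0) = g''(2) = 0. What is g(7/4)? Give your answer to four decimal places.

Put M_i = g'' at the i-th knot. Here h = (1, 1) and Δ = (-3, 11), so the interior equations h_(i-1)·M_(i-1) + 2(h_(i-1)+h_i)·M_i + h_i·M_(i+1) = 6(Δ_i − Δ_(i-1)) read
  1·M_0 + 4·M_1 + 1·M_2 = 6(Δ_1 - Δ_0) = 84
Natural end conditions: M_0 = M_2 = 0.
Solving: M_0 = 0, M_1 = 21, M_2 = 0.
On [1, 2], g(x) = -2 + 4·(x - 1) + 21/2·(x - 1)² - 7/2·(x - 1)³.
With (x - 1) = 3/4: g(7/4) = 695/128.

5.4297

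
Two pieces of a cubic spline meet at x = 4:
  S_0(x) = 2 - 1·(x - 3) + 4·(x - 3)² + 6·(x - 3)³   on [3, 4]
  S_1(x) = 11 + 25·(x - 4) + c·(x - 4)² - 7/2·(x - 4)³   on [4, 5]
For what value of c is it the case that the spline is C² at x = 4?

22

S_0''(x) = 8 + 36·(x - 3), so S_0''(4) = 44. On the right, S_1''(4) = 2c, so c = 22.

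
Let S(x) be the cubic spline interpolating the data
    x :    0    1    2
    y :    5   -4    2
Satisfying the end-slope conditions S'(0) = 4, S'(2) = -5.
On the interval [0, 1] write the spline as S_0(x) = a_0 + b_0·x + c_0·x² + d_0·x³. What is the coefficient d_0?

20

Write m_i for S''(x_i). With h_i = 1, 1 and divided differences Δ_i = -9, 6, the continuity of S' gives the tridiagonal system
  1·m_0 + 4·m_1 + 1·m_2 = 6(Δ_1 - Δ_0) = 90
Clamped end conditions give two more equations: 2h_0·m_0 + h_0·m_1 = 6(Δ_0 - S'(0)) = -78 and h_1·m_1 + 2h_1·m_2 = 6(S'(2) - Δ_1) = -66.
Hence m_0 = -66, m_1 = 54, m_2 = -60.
On [0, 1], with S_0(x) = a_0 + b_0·x + c_0·x² + d_0·x³: c_0 = m_0/2 = -33, d_0 = (m_1 - m_0)/(6h_0) = 20, b_0 = Δ_0 - h_0(2m_0 + m_1)/6 = 4.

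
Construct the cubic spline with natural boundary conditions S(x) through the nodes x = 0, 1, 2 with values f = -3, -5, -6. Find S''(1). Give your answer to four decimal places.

With M_i denoting the second derivative at x_i, h_i = 1, 1, and Δ_i = (y_(i+1) − y_i)/h_i = -2, -1:
  1·M_0 + 4·M_1 + 1·M_2 = 6(Δ_1 - Δ_0) = 6
Natural end conditions: M_0 = M_2 = 0.
Forward elimination and back-substitution give M_0 = 0, M_1 = 3/2, M_2 = 0.

1.5000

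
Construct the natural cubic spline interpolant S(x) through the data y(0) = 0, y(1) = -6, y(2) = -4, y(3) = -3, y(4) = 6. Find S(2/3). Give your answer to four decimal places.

With M_i denoting the second derivative at x_i, h_i = 1, 1, 1, 1, and Δ_i = (y_(i+1) − y_i)/h_i = -6, 2, 1, 9:
  1·M_0 + 4·M_1 + 1·M_2 = 6(Δ_1 - Δ_0) = 48
  1·M_1 + 4·M_2 + 1·M_3 = 6(Δ_2 - Δ_1) = -6
  1·M_2 + 4·M_3 + 1·M_4 = 6(Δ_3 - Δ_2) = 48
Natural end conditions: M_0 = M_4 = 0.
Forward elimination and back-substitution give M_0 = 0, M_1 = 99/7, M_2 = -60/7, M_3 = 99/7, M_4 = 0.
On [0, 1], S(x) = 0 - 117/14·x + 0·x² + 33/14·x³.
With x = 2/3: S(2/3) = -307/63.

-4.8730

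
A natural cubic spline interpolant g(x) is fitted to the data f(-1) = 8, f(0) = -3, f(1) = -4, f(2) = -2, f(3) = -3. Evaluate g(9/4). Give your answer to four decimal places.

Write σ_i for g''(x_i). With h_i = 1, 1, 1, 1 and divided differences Δ_i = -11, -1, 2, -1, the continuity of g' gives the tridiagonal system
  1·σ_0 + 4·σ_1 + 1·σ_2 = 6(Δ_1 - Δ_0) = 60
  1·σ_1 + 4·σ_2 + 1·σ_3 = 6(Δ_2 - Δ_1) = 18
  1·σ_2 + 4·σ_3 + 1·σ_4 = 6(Δ_3 - Δ_2) = -18
Natural end conditions: σ_0 = σ_4 = 0.
Hence σ_0 = 0, σ_1 = 405/28, σ_2 = 15/7, σ_3 = -141/28, σ_4 = 0.
On [2, 3], g(x) = -2 + 19/28·(x - 2) - 141/56·(x - 2)² + 47/56·(x - 2)³.
With (x - 2) = 1/4: g(9/4) = -1011/512.

-1.9746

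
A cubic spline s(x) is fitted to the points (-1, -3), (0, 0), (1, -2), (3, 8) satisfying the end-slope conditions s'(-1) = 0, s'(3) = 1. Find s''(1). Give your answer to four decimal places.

Put σ_i = s'' at the i-th knot. Here h = (1, 1, 2) and Δ = (3, -2, 5), so the interior equations h_(i-1)·σ_(i-1) + 2(h_(i-1)+h_i)·σ_i + h_i·σ_(i+1) = 6(Δ_i − Δ_(i-1)) read
  1·σ_0 + 4·σ_1 + 1·σ_2 = 6(Δ_1 - Δ_0) = -30
  1·σ_1 + 6·σ_2 + 2·σ_3 = 6(Δ_2 - Δ_1) = 42
Clamped end conditions give two more equations: 2h_0·σ_0 + h_0·σ_1 = 6(Δ_0 - s'(-1)) = 18 and h_2·σ_2 + 2h_2·σ_3 = 6(s'(3) - Δ_2) = -24.
Hence σ_0 = 182/11, σ_1 = -166/11, σ_2 = 152/11, σ_3 = -142/11.

13.8182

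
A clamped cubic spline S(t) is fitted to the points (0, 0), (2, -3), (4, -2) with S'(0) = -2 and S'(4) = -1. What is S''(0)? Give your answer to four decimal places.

-0.5000

Let m_i = S''(x_i). Step sizes h_i = 2, 2; slopes of the chords Δ_i = (y_(i+1) - y_i)/h_i = -3/2, 1/2.
  2·m_0 + 8·m_1 + 2·m_2 = 6(Δ_1 - Δ_0) = 12
Clamped end conditions give two more equations: 2h_0·m_0 + h_0·m_1 = 6(Δ_0 - S'(0)) = 3 and h_1·m_1 + 2h_1·m_2 = 6(S'(4) - Δ_1) = -9.
Solving the tridiagonal system: m_0 = -1/2, m_1 = 5/2, m_2 = -7/2.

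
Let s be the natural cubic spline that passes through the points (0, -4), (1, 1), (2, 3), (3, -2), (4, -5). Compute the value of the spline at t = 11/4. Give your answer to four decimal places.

Put M_i = s'' at the i-th knot. Here h = (1, 1, 1, 1) and Δ = (5, 2, -5, -3), so the interior equations h_(i-1)·M_(i-1) + 2(h_(i-1)+h_i)·M_i + h_i·M_(i+1) = 6(Δ_i − Δ_(i-1)) read
  1·M_0 + 4·M_1 + 1·M_2 = 6(Δ_1 - Δ_0) = -18
  1·M_1 + 4·M_2 + 1·M_3 = 6(Δ_2 - Δ_1) = -42
  1·M_2 + 4·M_3 + 1·M_4 = 6(Δ_3 - Δ_2) = 12
Natural end conditions: M_0 = M_4 = 0.
Solving the tridiagonal system: M_0 = 0, M_1 = -45/28, M_2 = -81/7, M_3 = 165/28, M_4 = 0.
On [2, 3], s(t) = 3 - 17/8·(t - 2) - 81/14·(t - 2)² + 163/56·(t - 2)³.
With (t - 2) = 3/4: s(11/4) = -2223/3584.

-0.6203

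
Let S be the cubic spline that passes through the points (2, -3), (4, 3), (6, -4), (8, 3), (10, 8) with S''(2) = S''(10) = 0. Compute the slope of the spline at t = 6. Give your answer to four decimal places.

Write M_i for S''(x_i). With h_i = 2, 2, 2, 2 and divided differences Δ_i = 3, -7/2, 7/2, 5/2, the continuity of S' gives the tridiagonal system
  2·M_0 + 8·M_1 + 2·M_2 = 6(Δ_1 - Δ_0) = -39
  2·M_1 + 8·M_2 + 2·M_3 = 6(Δ_2 - Δ_1) = 42
  2·M_2 + 8·M_3 + 2·M_4 = 6(Δ_3 - Δ_2) = -6
Natural end conditions: M_0 = M_4 = 0.
Solving the tridiagonal system: M_0 = 0, M_1 = -759/112, M_2 = 213/28, M_3 = -297/112, M_4 = 0.
On [6, 8], S'(t) = b_2 + 2c_2·(t - 6) + 3d_2·(t - 6)² with b_2 = Δ_2 - h_2(2M_2 + M_3)/6 = -11/16, c_2 = M_2/2 = 213/56, d_2 = (M_3 - M_2)/(6h_2) = -383/448. So S'(6) = -11/16.

-0.6875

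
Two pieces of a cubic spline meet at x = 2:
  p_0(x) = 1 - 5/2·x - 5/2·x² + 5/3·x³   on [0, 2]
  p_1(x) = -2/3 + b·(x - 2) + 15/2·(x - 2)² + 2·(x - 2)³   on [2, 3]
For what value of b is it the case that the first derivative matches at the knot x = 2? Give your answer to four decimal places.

7.5000

p_0'(x) = -5/2 - 5·x + 5·x², so p_0'(2) = 15/2. On the right, p_1'(2) = b, so b = 15/2.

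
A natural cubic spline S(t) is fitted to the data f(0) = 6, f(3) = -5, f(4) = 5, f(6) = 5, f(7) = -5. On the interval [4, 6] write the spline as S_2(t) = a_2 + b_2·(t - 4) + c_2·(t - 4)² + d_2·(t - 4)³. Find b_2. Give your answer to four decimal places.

With σ_i denoting the second derivative at x_i, h_i = 3, 1, 2, 1, and Δ_i = (y_(i+1) − y_i)/h_i = -11/3, 10, 0, -10:
  3·σ_0 + 8·σ_1 + 1·σ_2 = 6(Δ_1 - Δ_0) = 82
  1·σ_1 + 6·σ_2 + 2·σ_3 = 6(Δ_2 - Δ_1) = -60
  2·σ_2 + 6·σ_3 + 1·σ_4 = 6(Δ_3 - Δ_2) = -60
Natural end conditions: σ_0 = σ_4 = 0.
Forward elimination and back-substitution give σ_0 = 0, σ_1 = 1432/125, σ_2 = -1206/125, σ_3 = -848/125, σ_4 = 0.
On [4, 6], with S_2(t) = a_2 + b_2·(t - 4) + c_2·(t - 4)² + d_2·(t - 4)³: c_2 = σ_2/2 = -603/125, d_2 = (σ_3 - σ_2)/(6h_2) = 179/750, b_2 = Δ_2 - h_2(2σ_2 + σ_3)/6 = 652/75.

8.6933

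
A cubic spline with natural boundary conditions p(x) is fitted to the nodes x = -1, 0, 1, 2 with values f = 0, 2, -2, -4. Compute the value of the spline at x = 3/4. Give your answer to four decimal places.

-0.9000

With m_i denoting the second derivative at x_i, h_i = 1, 1, 1, and Δ_i = (y_(i+1) − y_i)/h_i = 2, -4, -2:
  1·m_0 + 4·m_1 + 1·m_2 = 6(Δ_1 - Δ_0) = -36
  1·m_1 + 4·m_2 + 1·m_3 = 6(Δ_2 - Δ_1) = 12
Natural end conditions: m_0 = m_3 = 0.
Solving the tridiagonal system: m_0 = 0, m_1 = -52/5, m_2 = 28/5, m_3 = 0.
On [0, 1], p(x) = 2 - 22/15·x - 26/5·x² + 8/3·x³.
With x = 3/4: p(3/4) = -9/10.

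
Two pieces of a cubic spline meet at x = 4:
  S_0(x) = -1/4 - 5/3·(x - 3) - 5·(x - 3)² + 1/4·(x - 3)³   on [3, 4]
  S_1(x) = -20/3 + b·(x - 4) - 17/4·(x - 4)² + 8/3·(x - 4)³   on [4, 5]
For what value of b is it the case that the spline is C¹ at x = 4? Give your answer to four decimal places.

S_0'(x) = -5/3 - 10·(x - 3) + 3/4·(x - 3)², so S_0'(4) = -131/12. On the right, S_1'(4) = b, so b = -131/12.

-10.9167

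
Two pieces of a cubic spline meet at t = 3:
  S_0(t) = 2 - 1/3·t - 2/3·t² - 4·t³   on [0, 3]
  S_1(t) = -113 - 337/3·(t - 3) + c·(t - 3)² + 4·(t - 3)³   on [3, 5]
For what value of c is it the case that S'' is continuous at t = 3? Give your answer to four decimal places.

-36.6667

S_0''(t) = -4/3 - 24·t, so S_0''(3) = -220/3. On the right, S_1''(3) = 2c, so c = -110/3.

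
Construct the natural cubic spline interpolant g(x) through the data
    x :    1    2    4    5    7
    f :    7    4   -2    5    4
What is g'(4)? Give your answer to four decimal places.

Let M_i = g''(x_i). Step sizes h_i = 1, 2, 1, 2; slopes of the chords Δ_i = (y_(i+1) - y_i)/h_i = -3, -3, 7, -1/2.
  1·M_0 + 6·M_1 + 2·M_2 = 6(Δ_1 - Δ_0) = 0
  2·M_1 + 6·M_2 + 1·M_3 = 6(Δ_2 - Δ_1) = 60
  1·M_2 + 6·M_3 + 2·M_4 = 6(Δ_3 - Δ_2) = -45
Natural end conditions: M_0 = M_4 = 0.
Forward elimination and back-substitution give M_0 = 0, M_1 = -135/31, M_2 = 405/31, M_3 = -300/31, M_4 = 0.
On [4, 5], g'(x) = b_2 + 2c_2·(x - 4) + 3d_2·(x - 4)² with b_2 = Δ_2 - h_2(2M_2 + M_3)/6 = 132/31, c_2 = M_2/2 = 405/62, d_2 = (M_3 - M_2)/(6h_2) = -235/62. So g'(4) = 132/31.

4.2581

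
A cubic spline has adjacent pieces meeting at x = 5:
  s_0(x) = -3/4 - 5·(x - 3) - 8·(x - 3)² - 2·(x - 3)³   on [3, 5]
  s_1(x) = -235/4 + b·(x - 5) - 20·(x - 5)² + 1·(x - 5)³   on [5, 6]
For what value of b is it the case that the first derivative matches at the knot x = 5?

s_0'(x) = -5 - 16·(x - 3) - 6·(x - 3)², so s_0'(5) = -61. On the right, s_1'(5) = b, so b = -61.

-61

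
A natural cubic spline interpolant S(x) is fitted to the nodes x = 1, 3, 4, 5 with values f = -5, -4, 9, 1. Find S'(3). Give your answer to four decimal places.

With M_i denoting the second derivative at x_i, h_i = 2, 1, 1, and Δ_i = (y_(i+1) − y_i)/h_i = 1/2, 13, -8:
  2·M_0 + 6·M_1 + 1·M_2 = 6(Δ_1 - Δ_0) = 75
  1·M_1 + 4·M_2 + 1·M_3 = 6(Δ_2 - Δ_1) = -126
Natural end conditions: M_0 = M_3 = 0.
Solving: M_0 = 0, M_1 = 426/23, M_2 = -831/23, M_3 = 0.
On [3, 4], S'(x) = b_1 + 2c_1·(x - 3) + 3d_1·(x - 3)² with b_1 = Δ_1 - h_1(2M_1 + M_2)/6 = 591/46, c_1 = M_1/2 = 213/23, d_1 = (M_2 - M_1)/(6h_1) = -419/46. So S'(3) = 591/46.

12.8478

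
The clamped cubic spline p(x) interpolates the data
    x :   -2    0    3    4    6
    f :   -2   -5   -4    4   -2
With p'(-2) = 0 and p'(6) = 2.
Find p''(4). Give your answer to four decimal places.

-17.8775

Let M_i = p''(x_i). Step sizes h_i = 2, 3, 1, 2; slopes of the chords Δ_i = (y_(i+1) - y_i)/h_i = -3/2, 1/3, 8, -3.
  2·M_0 + 10·M_1 + 3·M_2 = 6(Δ_1 - Δ_0) = 11
  3·M_1 + 8·M_2 + 1·M_3 = 6(Δ_2 - Δ_1) = 46
  1·M_2 + 6·M_3 + 2·M_4 = 6(Δ_3 - Δ_2) = -66
Clamped end conditions give two more equations: 2h_0·M_0 + h_0·M_1 = 6(Δ_0 - p'(-2)) = -9 and h_3·M_3 + 2h_3·M_4 = 6(p'(6) - Δ_3) = 30.
Hence M_0 = -233/136, M_1 = -73/68, M_2 = 1711/204, M_3 = -3647/204, M_4 = 6707/408.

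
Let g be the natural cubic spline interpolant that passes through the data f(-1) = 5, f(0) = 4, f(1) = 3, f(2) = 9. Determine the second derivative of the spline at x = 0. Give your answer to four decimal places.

-2.8000

With m_i denoting the second derivative at x_i, h_i = 1, 1, 1, and Δ_i = (y_(i+1) − y_i)/h_i = -1, -1, 6:
  1·m_0 + 4·m_1 + 1·m_2 = 6(Δ_1 - Δ_0) = 0
  1·m_1 + 4·m_2 + 1·m_3 = 6(Δ_2 - Δ_1) = 42
Natural end conditions: m_0 = m_3 = 0.
Solving the tridiagonal system: m_0 = 0, m_1 = -14/5, m_2 = 56/5, m_3 = 0.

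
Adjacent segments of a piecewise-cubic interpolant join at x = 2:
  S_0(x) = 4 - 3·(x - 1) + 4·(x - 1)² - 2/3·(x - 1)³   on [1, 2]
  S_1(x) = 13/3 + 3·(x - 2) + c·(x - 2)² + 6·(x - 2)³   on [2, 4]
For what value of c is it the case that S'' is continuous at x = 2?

S_0''(x) = 8 - 4·(x - 1), so S_0''(2) = 4. On the right, S_1''(2) = 2c, so c = 2.

2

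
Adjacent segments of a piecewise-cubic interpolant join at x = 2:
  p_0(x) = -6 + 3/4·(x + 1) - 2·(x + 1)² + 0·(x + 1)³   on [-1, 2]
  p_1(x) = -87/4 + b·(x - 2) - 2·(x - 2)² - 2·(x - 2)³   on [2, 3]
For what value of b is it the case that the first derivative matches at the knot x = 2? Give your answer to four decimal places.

p_0'(x) = 3/4 - 4·(x + 1) + 0·(x + 1)², so p_0'(2) = -45/4. On the right, p_1'(2) = b, so b = -45/4.

-11.2500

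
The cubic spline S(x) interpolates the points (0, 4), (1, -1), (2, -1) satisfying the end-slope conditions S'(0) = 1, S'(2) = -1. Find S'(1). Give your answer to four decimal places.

Put σ_i = S'' at the i-th knot. Here h = (1, 1) and Δ = (-5, 0), so the interior equations h_(i-1)·σ_(i-1) + 2(h_(i-1)+h_i)·σ_i + h_i·σ_(i+1) = 6(Δ_i − Δ_(i-1)) read
  1·σ_0 + 4·σ_1 + 1·σ_2 = 6(Δ_1 - Δ_0) = 30
Clamped end conditions give two more equations: 2h_0·σ_0 + h_0·σ_1 = 6(Δ_0 - S'(0)) = -36 and h_1·σ_1 + 2h_1·σ_2 = 6(S'(2) - Δ_1) = -6.
Forward elimination and back-substitution give σ_0 = -53/2, σ_1 = 17, σ_2 = -23/2.
On [1, 2], S'(x) = b_1 + 2c_1·(x - 1) + 3d_1·(x - 1)² with b_1 = Δ_1 - h_1(2σ_1 + σ_2)/6 = -15/4, c_1 = σ_1/2 = 17/2, d_1 = (σ_2 - σ_1)/(6h_1) = -19/4. So S'(1) = -15/4.

-3.7500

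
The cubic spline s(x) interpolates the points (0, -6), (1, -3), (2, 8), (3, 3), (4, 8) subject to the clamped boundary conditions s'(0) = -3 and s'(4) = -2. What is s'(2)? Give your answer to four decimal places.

Let m_i = s''(x_i). Step sizes h_i = 1, 1, 1, 1; slopes of the chords Δ_i = (y_(i+1) - y_i)/h_i = 3, 11, -5, 5.
  1·m_0 + 4·m_1 + 1·m_2 = 6(Δ_1 - Δ_0) = 48
  1·m_1 + 4·m_2 + 1·m_3 = 6(Δ_2 - Δ_1) = -96
  1·m_2 + 4·m_3 + 1·m_4 = 6(Δ_3 - Δ_2) = 60
Clamped end conditions give two more equations: 2h_0·m_0 + h_0·m_1 = 6(Δ_0 - s'(0)) = 36 and h_3·m_3 + 2h_3·m_4 = 6(s'(4) - Δ_3) = -42.
Solving: m_0 = 235/28, m_1 = 269/14, m_2 = -149/4, m_3 = 473/14, m_4 = -1061/28.
On [2, 3], s'(x) = b_2 + 2c_2·(x - 2) + 3d_2·(x - 2)² with b_2 = Δ_2 - h_2(2m_2 + m_3)/6 = 25/14, c_2 = m_2/2 = -149/8, d_2 = (m_3 - m_2)/(6h_2) = 663/56. So s'(2) = 25/14.

1.7857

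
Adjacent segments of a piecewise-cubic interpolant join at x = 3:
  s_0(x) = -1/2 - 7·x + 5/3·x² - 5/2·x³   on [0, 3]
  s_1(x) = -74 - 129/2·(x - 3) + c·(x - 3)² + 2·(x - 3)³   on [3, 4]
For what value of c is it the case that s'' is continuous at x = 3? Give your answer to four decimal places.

-20.8333

s_0''(x) = 10/3 - 15·x, so s_0''(3) = -125/3. On the right, s_1''(3) = 2c, so c = -125/6.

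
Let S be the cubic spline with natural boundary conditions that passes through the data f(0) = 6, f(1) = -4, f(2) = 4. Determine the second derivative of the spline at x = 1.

27

With M_i denoting the second derivative at x_i, h_i = 1, 1, and Δ_i = (y_(i+1) − y_i)/h_i = -10, 8:
  1·M_0 + 4·M_1 + 1·M_2 = 6(Δ_1 - Δ_0) = 108
Natural end conditions: M_0 = M_2 = 0.
Forward elimination and back-substitution give M_0 = 0, M_1 = 27, M_2 = 0.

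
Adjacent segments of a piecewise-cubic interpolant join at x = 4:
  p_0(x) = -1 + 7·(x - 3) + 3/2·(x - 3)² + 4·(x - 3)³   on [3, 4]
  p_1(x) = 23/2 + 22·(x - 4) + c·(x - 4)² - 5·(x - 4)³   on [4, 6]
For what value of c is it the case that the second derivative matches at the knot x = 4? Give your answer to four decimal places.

p_0''(x) = 3 + 24·(x - 3), so p_0''(4) = 27. On the right, p_1''(4) = 2c, so c = 27/2.

13.5000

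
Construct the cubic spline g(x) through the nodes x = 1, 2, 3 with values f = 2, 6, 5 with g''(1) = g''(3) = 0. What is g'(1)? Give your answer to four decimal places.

5.2500

Let M_i = g''(x_i). Step sizes h_i = 1, 1; slopes of the chords Δ_i = (y_(i+1) - y_i)/h_i = 4, -1.
  1·M_0 + 4·M_1 + 1·M_2 = 6(Δ_1 - Δ_0) = -30
Natural end conditions: M_0 = M_2 = 0.
Solving: M_0 = 0, M_1 = -15/2, M_2 = 0.
On [1, 2], g'(x) = b_0 + 2c_0·(x - 1) + 3d_0·(x - 1)² with b_0 = Δ_0 - h_0(2M_0 + M_1)/6 = 21/4, c_0 = M_0/2 = 0, d_0 = (M_1 - M_0)/(6h_0) = -5/4. So g'(1) = 21/4.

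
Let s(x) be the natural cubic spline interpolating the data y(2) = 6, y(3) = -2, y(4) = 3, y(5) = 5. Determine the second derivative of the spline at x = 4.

-10

With σ_i denoting the second derivative at x_i, h_i = 1, 1, 1, and Δ_i = (y_(i+1) − y_i)/h_i = -8, 5, 2:
  1·σ_0 + 4·σ_1 + 1·σ_2 = 6(Δ_1 - Δ_0) = 78
  1·σ_1 + 4·σ_2 + 1·σ_3 = 6(Δ_2 - Δ_1) = -18
Natural end conditions: σ_0 = σ_3 = 0.
Forward elimination and back-substitution give σ_0 = 0, σ_1 = 22, σ_2 = -10, σ_3 = 0.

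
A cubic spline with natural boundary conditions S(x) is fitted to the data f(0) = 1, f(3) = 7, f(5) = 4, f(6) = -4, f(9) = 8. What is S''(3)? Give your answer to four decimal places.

Write M_i for S''(x_i). With h_i = 3, 2, 1, 3 and divided differences Δ_i = 2, -3/2, -8, 4, the continuity of S' gives the tridiagonal system
  3·M_0 + 10·M_1 + 2·M_2 = 6(Δ_1 - Δ_0) = -21
  2·M_1 + 6·M_2 + 1·M_3 = 6(Δ_2 - Δ_1) = -39
  1·M_2 + 8·M_3 + 3·M_4 = 6(Δ_3 - Δ_2) = 72
Natural end conditions: M_0 = M_4 = 0.
Hence M_0 = 0, M_1 = -1/2, M_2 = -8, M_3 = 10, M_4 = 0.

-0.5000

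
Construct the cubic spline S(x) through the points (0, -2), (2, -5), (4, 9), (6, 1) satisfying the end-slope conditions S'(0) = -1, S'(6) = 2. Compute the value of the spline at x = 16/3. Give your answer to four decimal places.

Put M_i = S'' at the i-th knot. Here h = (2, 2, 2) and Δ = (-3/2, 7, -4), so the interior equations h_(i-1)·M_(i-1) + 2(h_(i-1)+h_i)·M_i + h_i·M_(i+1) = 6(Δ_i − Δ_(i-1)) read
  2·M_0 + 8·M_1 + 2·M_2 = 6(Δ_1 - Δ_0) = 51
  2·M_1 + 8·M_2 + 2·M_3 = 6(Δ_2 - Δ_1) = -66
Clamped end conditions give two more equations: 2h_0·M_0 + h_0·M_1 = 6(Δ_0 - S'(0)) = -3 and h_2·M_2 + 2h_2·M_3 = 6(S'(6) - Δ_2) = 36.
Solving: M_0 = -67/10, M_1 = 119/10, M_2 = -77/5, M_3 = 167/10.
On [4, 6], S(x) = 9 + 7/10·(x - 4) - 77/10·(x - 4)² + 107/40·(x - 4)³.
With (x - 4) = 4/3: S(16/3) = 349/135.

2.5852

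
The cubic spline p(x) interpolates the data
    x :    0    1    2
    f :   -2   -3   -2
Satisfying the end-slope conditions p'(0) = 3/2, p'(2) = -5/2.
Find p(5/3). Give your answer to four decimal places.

-1.8704

Put σ_i = p'' at the i-th knot. Here h = (1, 1) and Δ = (-1, 1), so the interior equations h_(i-1)·σ_(i-1) + 2(h_(i-1)+h_i)·σ_i + h_i·σ_(i+1) = 6(Δ_i − Δ_(i-1)) read
  1·σ_0 + 4·σ_1 + 1·σ_2 = 6(Δ_1 - Δ_0) = 12
Clamped end conditions give two more equations: 2h_0·σ_0 + h_0·σ_1 = 6(Δ_0 - p'(0)) = -15 and h_1·σ_1 + 2h_1·σ_2 = 6(p'(2) - Δ_1) = -21.
Solving: σ_0 = -25/2, σ_1 = 10, σ_2 = -31/2.
On [1, 2], p(x) = -3 + 1/4·(x - 1) + 5·(x - 1)² - 17/4·(x - 1)³.
With (x - 1) = 2/3: p(5/3) = -101/54.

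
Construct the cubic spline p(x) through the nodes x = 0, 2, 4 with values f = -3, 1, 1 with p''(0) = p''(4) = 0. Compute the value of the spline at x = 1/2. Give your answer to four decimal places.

With m_i denoting the second derivative at x_i, h_i = 2, 2, and Δ_i = (y_(i+1) − y_i)/h_i = 2, 0:
  2·m_0 + 8·m_1 + 2·m_2 = 6(Δ_1 - Δ_0) = -12
Natural end conditions: m_0 = m_2 = 0.
Solving: m_0 = 0, m_1 = -3/2, m_2 = 0.
On [0, 2], p(x) = -3 + 5/2·x + 0·x² - 1/8·x³.
With x = 1/2: p(1/2) = -113/64.

-1.7656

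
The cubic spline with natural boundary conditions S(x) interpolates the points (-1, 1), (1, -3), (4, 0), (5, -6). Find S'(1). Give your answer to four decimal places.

Let σ_i = S''(x_i). Step sizes h_i = 2, 3, 1; slopes of the chords Δ_i = (y_(i+1) - y_i)/h_i = -2, 1, -6.
  2·σ_0 + 10·σ_1 + 3·σ_2 = 6(Δ_1 - Δ_0) = 18
  3·σ_1 + 8·σ_2 + 1·σ_3 = 6(Δ_2 - Δ_1) = -42
Natural end conditions: σ_0 = σ_3 = 0.
Forward elimination and back-substitution give σ_0 = 0, σ_1 = 270/71, σ_2 = -474/71, σ_3 = 0.
On [1, 4], S'(x) = b_1 + 2c_1·(x - 1) + 3d_1·(x - 1)² with b_1 = Δ_1 - h_1(2σ_1 + σ_2)/6 = 38/71, c_1 = σ_1/2 = 135/71, d_1 = (σ_2 - σ_1)/(6h_1) = -124/213. So S'(1) = 38/71.

0.5352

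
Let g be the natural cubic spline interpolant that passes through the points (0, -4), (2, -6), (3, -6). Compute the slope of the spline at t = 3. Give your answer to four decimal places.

Let M_i = g''(x_i). Step sizes h_i = 2, 1; slopes of the chords Δ_i = (y_(i+1) - y_i)/h_i = -1, 0.
  2·M_0 + 6·M_1 + 1·M_2 = 6(Δ_1 - Δ_0) = 6
Natural end conditions: M_0 = M_2 = 0.
Solving: M_0 = 0, M_1 = 1, M_2 = 0.
On [2, 3], g'(t) = b_1 + 2c_1·(t - 2) + 3d_1·(t - 2)² with b_1 = Δ_1 - h_1(2M_1 + M_2)/6 = -1/3, c_1 = M_1/2 = 1/2, d_1 = (M_2 - M_1)/(6h_1) = -1/6. So g'(3) = 1/6.

0.1667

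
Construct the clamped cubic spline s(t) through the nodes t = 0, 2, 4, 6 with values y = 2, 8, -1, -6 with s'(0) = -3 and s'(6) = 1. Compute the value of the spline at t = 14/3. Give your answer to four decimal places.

Write σ_i for s''(x_i). With h_i = 2, 2, 2 and divided differences Δ_i = 3, -9/2, -5/2, the continuity of s' gives the tridiagonal system
  2·σ_0 + 8·σ_1 + 2·σ_2 = 6(Δ_1 - Δ_0) = -45
  2·σ_1 + 8·σ_2 + 2·σ_3 = 6(Δ_2 - Δ_1) = 12
Clamped end conditions give two more equations: 2h_0·σ_0 + h_0·σ_1 = 6(Δ_0 - s'(0)) = 36 and h_2·σ_2 + 2h_2·σ_3 = 6(s'(6) - Δ_2) = 21.
Solving the tridiagonal system: σ_0 = 209/15, σ_1 = -148/15, σ_2 = 91/30, σ_3 = 56/15.
On [4, 6], s(t) = -1 - 173/30·(t - 4) + 91/60·(t - 4)² + 7/120·(t - 4)³.
With (t - 4) = 2/3: s(14/3) = -1682/405.

-4.1531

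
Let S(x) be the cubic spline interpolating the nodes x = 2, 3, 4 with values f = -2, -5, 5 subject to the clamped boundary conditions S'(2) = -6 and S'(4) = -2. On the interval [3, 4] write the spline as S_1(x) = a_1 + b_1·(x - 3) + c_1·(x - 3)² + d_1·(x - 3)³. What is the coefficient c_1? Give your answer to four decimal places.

17.5000

Let σ_i = S''(x_i). Step sizes h_i = 1, 1; slopes of the chords Δ_i = (y_(i+1) - y_i)/h_i = -3, 10.
  1·σ_0 + 4·σ_1 + 1·σ_2 = 6(Δ_1 - Δ_0) = 78
Clamped end conditions give two more equations: 2h_0·σ_0 + h_0·σ_1 = 6(Δ_0 - S'(2)) = 18 and h_1·σ_1 + 2h_1·σ_2 = 6(S'(4) - Δ_1) = -72.
Solving the tridiagonal system: σ_0 = -17/2, σ_1 = 35, σ_2 = -107/2.
On [3, 4], with S_1(x) = a_1 + b_1·(x - 3) + c_1·(x - 3)² + d_1·(x - 3)³: c_1 = σ_1/2 = 35/2, d_1 = (σ_2 - σ_1)/(6h_1) = -59/4, b_1 = Δ_1 - h_1(2σ_1 + σ_2)/6 = 29/4.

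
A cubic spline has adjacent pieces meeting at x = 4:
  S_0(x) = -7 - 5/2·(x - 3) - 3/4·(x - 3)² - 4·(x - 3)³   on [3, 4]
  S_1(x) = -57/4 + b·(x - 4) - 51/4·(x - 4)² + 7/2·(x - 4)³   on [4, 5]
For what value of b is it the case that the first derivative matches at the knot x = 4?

S_0'(x) = -5/2 - 3/2·(x - 3) - 12·(x - 3)², so S_0'(4) = -16. On the right, S_1'(4) = b, so b = -16.

-16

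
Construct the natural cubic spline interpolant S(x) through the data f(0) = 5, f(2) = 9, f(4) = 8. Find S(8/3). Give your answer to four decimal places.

9.1296

With m_i denoting the second derivative at x_i, h_i = 2, 2, and Δ_i = (y_(i+1) − y_i)/h_i = 2, -1/2:
  2·m_0 + 8·m_1 + 2·m_2 = 6(Δ_1 - Δ_0) = -15
Natural end conditions: m_0 = m_2 = 0.
Solving the tridiagonal system: m_0 = 0, m_1 = -15/8, m_2 = 0.
On [2, 4], S(x) = 9 + 3/4·(x - 2) - 15/16·(x - 2)² + 5/32·(x - 2)³.
With (x - 2) = 2/3: S(8/3) = 493/54.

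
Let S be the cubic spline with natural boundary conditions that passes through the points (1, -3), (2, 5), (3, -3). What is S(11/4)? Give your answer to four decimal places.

-0.0625

Put σ_i = S'' at the i-th knot. Here h = (1, 1) and Δ = (8, -8), so the interior equations h_(i-1)·σ_(i-1) + 2(h_(i-1)+h_i)·σ_i + h_i·σ_(i+1) = 6(Δ_i − Δ_(i-1)) read
  1·σ_0 + 4·σ_1 + 1·σ_2 = 6(Δ_1 - Δ_0) = -96
Natural end conditions: σ_0 = σ_2 = 0.
Solving: σ_0 = 0, σ_1 = -24, σ_2 = 0.
On [2, 3], S(x) = 5 + 0·(x - 2) - 12·(x - 2)² + 4·(x - 2)³.
With (x - 2) = 3/4: S(11/4) = -1/16.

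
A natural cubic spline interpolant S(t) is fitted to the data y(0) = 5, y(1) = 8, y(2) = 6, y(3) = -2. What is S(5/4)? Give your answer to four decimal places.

Put m_i = S'' at the i-th knot. Here h = (1, 1, 1) and Δ = (3, -2, -8), so the interior equations h_(i-1)·m_(i-1) + 2(h_(i-1)+h_i)·m_i + h_i·m_(i+1) = 6(Δ_i − Δ_(i-1)) read
  1·m_0 + 4·m_1 + 1·m_2 = 6(Δ_1 - Δ_0) = -30
  1·m_1 + 4·m_2 + 1·m_3 = 6(Δ_2 - Δ_1) = -36
Natural end conditions: m_0 = m_3 = 0.
Solving the tridiagonal system: m_0 = 0, m_1 = -28/5, m_2 = -38/5, m_3 = 0.
On [1, 2], S(t) = 8 + 17/15·(t - 1) - 14/5·(t - 1)² - 1/3·(t - 1)³.
With (t - 1) = 1/4: S(5/4) = 2593/320.

8.1031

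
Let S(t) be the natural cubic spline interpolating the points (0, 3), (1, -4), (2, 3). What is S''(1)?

Write M_i for S''(x_i). With h_i = 1, 1 and divided differences Δ_i = -7, 7, the continuity of S' gives the tridiagonal system
  1·M_0 + 4·M_1 + 1·M_2 = 6(Δ_1 - Δ_0) = 84
Natural end conditions: M_0 = M_2 = 0.
Solving the tridiagonal system: M_0 = 0, M_1 = 21, M_2 = 0.

21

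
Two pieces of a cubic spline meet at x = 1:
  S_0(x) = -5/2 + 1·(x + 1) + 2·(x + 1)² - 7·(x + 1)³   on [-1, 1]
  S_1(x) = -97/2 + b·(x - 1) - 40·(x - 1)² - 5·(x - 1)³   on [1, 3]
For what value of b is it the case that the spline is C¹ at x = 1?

S_0'(x) = 1 + 4·(x + 1) - 21·(x + 1)², so S_0'(1) = -75. On the right, S_1'(1) = b, so b = -75.

-75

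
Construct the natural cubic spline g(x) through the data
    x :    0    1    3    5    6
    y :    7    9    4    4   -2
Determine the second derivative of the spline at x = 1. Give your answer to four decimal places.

-6.3000

Put M_i = g'' at the i-th knot. Here h = (1, 2, 2, 1) and Δ = (2, -5/2, 0, -6), so the interior equations h_(i-1)·M_(i-1) + 2(h_(i-1)+h_i)·M_i + h_i·M_(i+1) = 6(Δ_i − Δ_(i-1)) read
  1·M_0 + 6·M_1 + 2·M_2 = 6(Δ_1 - Δ_0) = -27
  2·M_1 + 8·M_2 + 2·M_3 = 6(Δ_2 - Δ_1) = 15
  2·M_2 + 6·M_3 + 1·M_4 = 6(Δ_3 - Δ_2) = -36
Natural end conditions: M_0 = M_4 = 0.
Forward elimination and back-substitution give M_0 = 0, M_1 = -63/10, M_2 = 27/5, M_3 = -39/5, M_4 = 0.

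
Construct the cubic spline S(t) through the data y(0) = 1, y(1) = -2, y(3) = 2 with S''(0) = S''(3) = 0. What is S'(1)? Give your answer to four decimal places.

-1.3333

Let M_i = S''(x_i). Step sizes h_i = 1, 2; slopes of the chords Δ_i = (y_(i+1) - y_i)/h_i = -3, 2.
  1·M_0 + 6·M_1 + 2·M_2 = 6(Δ_1 - Δ_0) = 30
Natural end conditions: M_0 = M_2 = 0.
Solving the tridiagonal system: M_0 = 0, M_1 = 5, M_2 = 0.
On [1, 3], S'(t) = b_1 + 2c_1·(t - 1) + 3d_1·(t - 1)² with b_1 = Δ_1 - h_1(2M_1 + M_2)/6 = -4/3, c_1 = M_1/2 = 5/2, d_1 = (M_2 - M_1)/(6h_1) = -5/12. So S'(1) = -4/3.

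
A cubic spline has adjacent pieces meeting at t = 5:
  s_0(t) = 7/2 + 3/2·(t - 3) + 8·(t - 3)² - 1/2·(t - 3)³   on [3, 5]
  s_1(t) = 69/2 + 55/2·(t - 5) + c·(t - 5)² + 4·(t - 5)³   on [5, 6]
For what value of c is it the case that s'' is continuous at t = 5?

5

s_0''(t) = 16 - 3·(t - 3), so s_0''(5) = 10. On the right, s_1''(5) = 2c, so c = 5.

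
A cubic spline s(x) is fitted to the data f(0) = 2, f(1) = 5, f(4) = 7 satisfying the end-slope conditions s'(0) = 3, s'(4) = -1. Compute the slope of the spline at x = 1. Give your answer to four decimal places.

Put M_i = s'' at the i-th knot. Here h = (1, 3) and Δ = (3, 2/3), so the interior equations h_(i-1)·M_(i-1) + 2(h_(i-1)+h_i)·M_i + h_i·M_(i+1) = 6(Δ_i − Δ_(i-1)) read
  1·M_0 + 8·M_1 + 3·M_2 = 6(Δ_1 - Δ_0) = -14
Clamped end conditions give two more equations: 2h_0·M_0 + h_0·M_1 = 6(Δ_0 - s'(0)) = 0 and h_1·M_1 + 2h_1·M_2 = 6(s'(4) - Δ_1) = -10.
Solving: M_0 = 3/4, M_1 = -3/2, M_2 = -11/12.
On [1, 4], s'(x) = b_1 + 2c_1·(x - 1) + 3d_1·(x - 1)² with b_1 = Δ_1 - h_1(2M_1 + M_2)/6 = 21/8, c_1 = M_1/2 = -3/4, d_1 = (M_2 - M_1)/(6h_1) = 7/216. So s'(1) = 21/8.

2.6250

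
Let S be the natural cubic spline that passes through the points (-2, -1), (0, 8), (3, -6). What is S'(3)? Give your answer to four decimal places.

With M_i denoting the second derivative at x_i, h_i = 2, 3, and Δ_i = (y_(i+1) − y_i)/h_i = 9/2, -14/3:
  2·M_0 + 10·M_1 + 3·M_2 = 6(Δ_1 - Δ_0) = -55
Natural end conditions: M_0 = M_2 = 0.
Solving: M_0 = 0, M_1 = -11/2, M_2 = 0.
On [0, 3], S'(x) = b_1 + 2c_1·x + 3d_1·x² with b_1 = Δ_1 - h_1(2M_1 + M_2)/6 = 5/6, c_1 = M_1/2 = -11/4, d_1 = (M_2 - M_1)/(6h_1) = 11/36. So S'(3) = -89/12.

-7.4167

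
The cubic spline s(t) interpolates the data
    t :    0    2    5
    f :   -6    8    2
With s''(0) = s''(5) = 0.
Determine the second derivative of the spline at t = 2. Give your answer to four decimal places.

-5.4000

Put M_i = s'' at the i-th knot. Here h = (2, 3) and Δ = (7, -2), so the interior equations h_(i-1)·M_(i-1) + 2(h_(i-1)+h_i)·M_i + h_i·M_(i+1) = 6(Δ_i − Δ_(i-1)) read
  2·M_0 + 10·M_1 + 3·M_2 = 6(Δ_1 - Δ_0) = -54
Natural end conditions: M_0 = M_2 = 0.
Solving: M_0 = 0, M_1 = -27/5, M_2 = 0.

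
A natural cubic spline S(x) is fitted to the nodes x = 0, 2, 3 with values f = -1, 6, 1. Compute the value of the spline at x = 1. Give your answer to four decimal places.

Write M_i for S''(x_i). With h_i = 2, 1 and divided differences Δ_i = 7/2, -5, the continuity of S' gives the tridiagonal system
  2·M_0 + 6·M_1 + 1·M_2 = 6(Δ_1 - Δ_0) = -51
Natural end conditions: M_0 = M_2 = 0.
Solving the tridiagonal system: M_0 = 0, M_1 = -17/2, M_2 = 0.
On [0, 2], S(x) = -1 + 19/3·x + 0·x² - 17/24·x³.
With x = 1: S(1) = 37/8.

4.6250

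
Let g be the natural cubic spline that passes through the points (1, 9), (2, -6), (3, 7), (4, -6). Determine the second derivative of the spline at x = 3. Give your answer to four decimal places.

Put M_i = g'' at the i-th knot. Here h = (1, 1, 1) and Δ = (-15, 13, -13), so the interior equations h_(i-1)·M_(i-1) + 2(h_(i-1)+h_i)·M_i + h_i·M_(i+1) = 6(Δ_i − Δ_(i-1)) read
  1·M_0 + 4·M_1 + 1·M_2 = 6(Δ_1 - Δ_0) = 168
  1·M_1 + 4·M_2 + 1·M_3 = 6(Δ_2 - Δ_1) = -156
Natural end conditions: M_0 = M_3 = 0.
Solving: M_0 = 0, M_1 = 276/5, M_2 = -264/5, M_3 = 0.

-52.8000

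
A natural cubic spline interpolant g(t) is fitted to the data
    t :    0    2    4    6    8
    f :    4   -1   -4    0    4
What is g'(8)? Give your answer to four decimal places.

Let m_i = g''(x_i). Step sizes h_i = 2, 2, 2, 2; slopes of the chords Δ_i = (y_(i+1) - y_i)/h_i = -5/2, -3/2, 2, 2.
  2·m_0 + 8·m_1 + 2·m_2 = 6(Δ_1 - Δ_0) = 6
  2·m_1 + 8·m_2 + 2·m_3 = 6(Δ_2 - Δ_1) = 21
  2·m_2 + 8·m_3 + 2·m_4 = 6(Δ_3 - Δ_2) = 0
Natural end conditions: m_0 = m_4 = 0.
Forward elimination and back-substitution give m_0 = 0, m_1 = 3/56, m_2 = 39/14, m_3 = -39/56, m_4 = 0.
On [6, 8], g'(t) = b_3 + 2c_3·(t - 6) + 3d_3·(t - 6)² with b_3 = Δ_3 - h_3(2m_3 + m_4)/6 = 69/28, c_3 = m_3/2 = -39/112, d_3 = (m_4 - m_3)/(6h_3) = 13/224. So g'(8) = 99/56.

1.7679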